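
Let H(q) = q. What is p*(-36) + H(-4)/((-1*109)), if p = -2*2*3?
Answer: 47092/109 ≈ 432.04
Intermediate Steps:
p = -12 (p = -4*3 = -12)
p*(-36) + H(-4)/((-1*109)) = -12*(-36) - 4/((-1*109)) = 432 - 4/(-109) = 432 - 4*(-1/109) = 432 + 4/109 = 47092/109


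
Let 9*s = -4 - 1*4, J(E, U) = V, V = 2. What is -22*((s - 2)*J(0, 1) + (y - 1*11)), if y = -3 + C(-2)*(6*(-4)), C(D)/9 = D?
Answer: -81620/9 ≈ -9068.9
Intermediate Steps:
C(D) = 9*D
J(E, U) = 2
s = -8/9 (s = (-4 - 1*4)/9 = (-4 - 4)/9 = (⅑)*(-8) = -8/9 ≈ -0.88889)
y = 429 (y = -3 + (9*(-2))*(6*(-4)) = -3 - 18*(-24) = -3 + 432 = 429)
-22*((s - 2)*J(0, 1) + (y - 1*11)) = -22*((-8/9 - 2)*2 + (429 - 1*11)) = -22*(-26/9*2 + (429 - 11)) = -22*(-52/9 + 418) = -22*3710/9 = -81620/9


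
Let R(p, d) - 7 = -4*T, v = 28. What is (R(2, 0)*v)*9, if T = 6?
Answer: -4284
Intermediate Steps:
R(p, d) = -17 (R(p, d) = 7 - 4*6 = 7 - 24 = -17)
(R(2, 0)*v)*9 = -17*28*9 = -476*9 = -4284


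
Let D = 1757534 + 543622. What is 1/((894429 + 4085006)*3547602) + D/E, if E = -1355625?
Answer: -903334311136014091/532159738641708750 ≈ -1.6975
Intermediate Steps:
D = 2301156
1/((894429 + 4085006)*3547602) + D/E = 1/((894429 + 4085006)*3547602) + 2301156/(-1355625) = (1/3547602)/4979435 + 2301156*(-1/1355625) = (1/4979435)*(1/3547602) - 255684/150625 = 1/17665053564870 - 255684/150625 = -903334311136014091/532159738641708750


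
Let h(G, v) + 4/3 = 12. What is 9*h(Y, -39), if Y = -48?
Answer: 96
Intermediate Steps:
h(G, v) = 32/3 (h(G, v) = -4/3 + 12 = 32/3)
9*h(Y, -39) = 9*(32/3) = 96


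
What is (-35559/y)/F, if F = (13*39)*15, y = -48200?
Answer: 3951/40729000 ≈ 9.7007e-5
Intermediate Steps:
F = 7605 (F = 507*15 = 7605)
(-35559/y)/F = -35559/(-48200)/7605 = -35559*(-1/48200)*(1/7605) = (35559/48200)*(1/7605) = 3951/40729000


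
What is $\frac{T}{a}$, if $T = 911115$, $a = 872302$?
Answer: $\frac{911115}{872302} \approx 1.0445$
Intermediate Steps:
$\frac{T}{a} = \frac{911115}{872302}$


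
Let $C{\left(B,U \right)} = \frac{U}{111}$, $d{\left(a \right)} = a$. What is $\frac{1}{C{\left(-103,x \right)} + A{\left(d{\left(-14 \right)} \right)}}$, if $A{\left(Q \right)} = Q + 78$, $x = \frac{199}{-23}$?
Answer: $\frac{2553}{163193} \approx 0.015644$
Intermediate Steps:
$x = - \frac{199}{23}$ ($x = 199 \left(- \frac{1}{23}\right) = - \frac{199}{23} \approx -8.6522$)
$C{\left(B,U \right)} = \frac{U}{111}$ ($C{\left(B,U \right)} = U \frac{1}{111} = \frac{U}{111}$)
$A{\left(Q \right)} = 78 + Q$
$\frac{1}{C{\left(-103,x \right)} + A{\left(d{\left(-14 \right)} \right)}} = \frac{1}{\frac{1}{111} \left(- \frac{199}{23}\right) + \left(78 - 14\right)} = \frac{1}{- \frac{199}{2553} + 64} = \frac{1}{\frac{163193}{2553}} = \frac{2553}{163193}$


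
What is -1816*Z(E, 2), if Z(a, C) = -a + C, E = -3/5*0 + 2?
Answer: 0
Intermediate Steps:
E = 2 (E = -3*1/5*0 + 2 = -3/5*0 + 2 = 0 + 2 = 2)
Z(a, C) = C - a
-1816*Z(E, 2) = -1816*(2 - 1*2) = -1816*(2 - 2) = -1816*0 = 0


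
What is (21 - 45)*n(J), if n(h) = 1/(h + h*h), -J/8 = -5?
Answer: -3/205 ≈ -0.014634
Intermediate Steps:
J = 40 (J = -8*(-5) = 40)
n(h) = 1/(h + h²)
(21 - 45)*n(J) = (21 - 45)*(1/(40*(1 + 40))) = -3/(5*41) = -24*1/1640 = -3/205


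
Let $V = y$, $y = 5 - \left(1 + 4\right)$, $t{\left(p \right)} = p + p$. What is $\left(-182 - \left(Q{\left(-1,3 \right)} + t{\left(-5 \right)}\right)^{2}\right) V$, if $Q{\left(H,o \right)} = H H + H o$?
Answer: $0$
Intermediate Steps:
$Q{\left(H,o \right)} = H^{2} + H o$
$t{\left(p \right)} = 2 p$
$y = 0$ ($y = 5 - 5 = 0$)
$V = 0$
$\left(-182 - \left(Q{\left(-1,3 \right)} + t{\left(-5 \right)}\right)^{2}\right) V = \left(-182 - \left(- (-1 + 3) + 2 \left(-5\right)\right)^{2}\right) 0 = \left(-182 - \left(\left(-1\right) 2 - 10\right)^{2}\right) 0 = \left(-182 - \left(-2 - 10\right)^{2}\right) 0 = \left(-182 - \left(-12\right)^{2}\right) 0 = \left(-182 - 144\right) 0 = \left(-326\right) 0 = 0$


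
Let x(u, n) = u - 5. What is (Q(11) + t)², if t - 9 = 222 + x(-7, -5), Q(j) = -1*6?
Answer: 45369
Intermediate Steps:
x(u, n) = -5 + u
Q(j) = -6
t = 219 (t = 9 + (222 + (-5 - 7)) = 9 + (222 - 12) = 9 + 210 = 219)
(Q(11) + t)² = (-6 + 219)² = 213² = 45369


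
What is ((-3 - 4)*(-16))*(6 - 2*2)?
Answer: 224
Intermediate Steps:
((-3 - 4)*(-16))*(6 - 2*2) = (-7*(-16))*(6 - 4) = 112*2 = 224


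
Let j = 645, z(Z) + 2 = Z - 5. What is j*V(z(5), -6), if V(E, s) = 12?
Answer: 7740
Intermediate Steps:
z(Z) = -7 + Z (z(Z) = -2 + (Z - 5) = -2 + (-5 + Z) = -7 + Z)
j*V(z(5), -6) = 645*12 = 7740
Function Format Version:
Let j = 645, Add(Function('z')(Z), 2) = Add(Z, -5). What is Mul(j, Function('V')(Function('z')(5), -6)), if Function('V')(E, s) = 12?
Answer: 7740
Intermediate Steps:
Function('z')(Z) = Add(-7, Z) (Function('z')(Z) = Add(-2, Add(Z, -5)) = Add(-2, Add(-5, Z)) = Add(-7, Z))
Mul(j, Function('V')(Function('z')(5), -6)) = Mul(645, 12) = 7740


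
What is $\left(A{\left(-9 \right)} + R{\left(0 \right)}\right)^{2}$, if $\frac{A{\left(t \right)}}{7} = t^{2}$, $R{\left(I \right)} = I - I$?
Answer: $321489$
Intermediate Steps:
$R{\left(I \right)} = 0$
$A{\left(t \right)} = 7 t^{2}$
$\left(A{\left(-9 \right)} + R{\left(0 \right)}\right)^{2} = \left(7 \left(-9\right)^{2} + 0\right)^{2} = \left(7 \cdot 81 + 0\right)^{2} = \left(567 + 0\right)^{2} = 567^{2} = 321489$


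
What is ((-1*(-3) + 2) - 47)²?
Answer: 1764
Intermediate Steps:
((-1*(-3) + 2) - 47)² = ((3 + 2) - 47)² = (5 - 47)² = (-42)² = 1764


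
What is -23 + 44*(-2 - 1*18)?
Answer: -903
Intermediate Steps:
-23 + 44*(-2 - 1*18) = -23 + 44*(-2 - 18) = -23 + 44*(-20) = -23 - 880 = -903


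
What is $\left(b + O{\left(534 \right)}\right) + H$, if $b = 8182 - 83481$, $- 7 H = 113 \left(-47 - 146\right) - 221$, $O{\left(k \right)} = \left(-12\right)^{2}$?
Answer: $- \frac{504055}{7} \approx -72008.0$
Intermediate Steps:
$O{\left(k \right)} = 144$
$H = \frac{22030}{7}$ ($H = - \frac{113 \left(-47 - 146\right) - 221}{7} = - \frac{113 \left(-193\right) - 221}{7} = - \frac{-21809 - 221}{7} = \left(- \frac{1}{7}\right) \left(-22030\right) = \frac{22030}{7} \approx 3147.1$)
$b = -75299$ ($b = 8182 - 83481 = -75299$)
$\left(b + O{\left(534 \right)}\right) + H = \left(-75299 + 144\right) + \frac{22030}{7} = -75155 + \frac{22030}{7} = - \frac{504055}{7}$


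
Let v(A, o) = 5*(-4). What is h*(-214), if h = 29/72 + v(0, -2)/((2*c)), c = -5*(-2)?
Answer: 4601/36 ≈ 127.81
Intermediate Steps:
c = 10
v(A, o) = -20
h = -43/72 (h = 29/72 - 20/(2*10) = 29*(1/72) - 20/20 = 29/72 - 20*1/20 = 29/72 - 1 = -43/72 ≈ -0.59722)
h*(-214) = -43/72*(-214) = 4601/36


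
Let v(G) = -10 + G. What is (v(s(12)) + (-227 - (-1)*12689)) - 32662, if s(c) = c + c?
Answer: -20186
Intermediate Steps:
s(c) = 2*c
(v(s(12)) + (-227 - (-1)*12689)) - 32662 = ((-10 + 2*12) + (-227 - (-1)*12689)) - 32662 = ((-10 + 24) + (-227 - 1*(-12689))) - 32662 = (14 + (-227 + 12689)) - 32662 = (14 + 12462) - 32662 = 12476 - 32662 = -20186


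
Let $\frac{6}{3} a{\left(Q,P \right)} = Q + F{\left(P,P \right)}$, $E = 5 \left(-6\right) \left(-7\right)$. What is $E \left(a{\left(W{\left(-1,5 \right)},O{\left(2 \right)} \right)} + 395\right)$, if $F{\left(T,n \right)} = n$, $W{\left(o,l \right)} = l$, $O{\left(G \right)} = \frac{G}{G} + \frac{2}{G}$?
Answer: $83685$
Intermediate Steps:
$O{\left(G \right)} = 1 + \frac{2}{G}$
$E = 210$ ($E = \left(-30\right) \left(-7\right) = 210$)
$a{\left(Q,P \right)} = \frac{P}{2} + \frac{Q}{2}$ ($a{\left(Q,P \right)} = \frac{Q + P}{2} = \frac{P + Q}{2} = \frac{P}{2} + \frac{Q}{2}$)
$E \left(a{\left(W{\left(-1,5 \right)},O{\left(2 \right)} \right)} + 395\right) = 210 \left(\left(\frac{\frac{1}{2} \left(2 + 2\right)}{2} + \frac{1}{2} \cdot 5\right) + 395\right) = 210 \left(\left(\frac{\frac{1}{2} \cdot 4}{2} + \frac{5}{2}\right) + 395\right) = 210 \left(\left(\frac{1}{2} \cdot 2 + \frac{5}{2}\right) + 395\right) = 210 \left(\left(1 + \frac{5}{2}\right) + 395\right) = 210 \left(\frac{7}{2} + 395\right) = 210 \cdot \frac{797}{2} = 83685$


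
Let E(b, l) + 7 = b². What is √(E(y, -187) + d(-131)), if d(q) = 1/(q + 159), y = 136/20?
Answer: √192451/70 ≈ 6.2670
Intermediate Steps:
y = 34/5 (y = 136*(1/20) = 34/5 ≈ 6.8000)
d(q) = 1/(159 + q)
E(b, l) = -7 + b²
√(E(y, -187) + d(-131)) = √((-7 + (34/5)²) + 1/(159 - 131)) = √((-7 + 1156/25) + 1/28) = √(981/25 + 1/28) = √(27493/700) = √192451/70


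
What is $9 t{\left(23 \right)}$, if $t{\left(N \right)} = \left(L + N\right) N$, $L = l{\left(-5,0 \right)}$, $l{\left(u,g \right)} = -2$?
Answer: $4347$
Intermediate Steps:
$L = -2$
$t{\left(N \right)} = N \left(-2 + N\right)$ ($t{\left(N \right)} = \left(-2 + N\right) N = N \left(-2 + N\right)$)
$9 t{\left(23 \right)} = 9 \cdot 23 \left(-2 + 23\right) = 9 \cdot 23 \cdot 21 = 9 \cdot 483 = 4347$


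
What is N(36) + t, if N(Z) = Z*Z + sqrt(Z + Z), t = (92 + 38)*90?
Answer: 12996 + 6*sqrt(2) ≈ 13004.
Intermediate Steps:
t = 11700 (t = 130*90 = 11700)
N(Z) = Z**2 + sqrt(2)*sqrt(Z) (N(Z) = Z**2 + sqrt(2*Z) = Z**2 + sqrt(2)*sqrt(Z))
N(36) + t = (36**2 + sqrt(2)*sqrt(36)) + 11700 = (1296 + sqrt(2)*6) + 11700 = (1296 + 6*sqrt(2)) + 11700 = 12996 + 6*sqrt(2)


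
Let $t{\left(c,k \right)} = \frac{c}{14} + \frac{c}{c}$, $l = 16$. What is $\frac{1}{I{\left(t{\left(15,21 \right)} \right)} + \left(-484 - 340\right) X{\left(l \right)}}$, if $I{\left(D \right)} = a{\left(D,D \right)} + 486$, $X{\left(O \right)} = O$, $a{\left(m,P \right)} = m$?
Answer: $- \frac{14}{177743} \approx -7.8765 \cdot 10^{-5}$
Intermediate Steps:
$t{\left(c,k \right)} = 1 + \frac{c}{14}$ ($t{\left(c,k \right)} = c \frac{1}{14} + 1 = \frac{c}{14} + 1 = 1 + \frac{c}{14}$)
$I{\left(D \right)} = 486 + D$ ($I{\left(D \right)} = D + 486 = 486 + D$)
$\frac{1}{I{\left(t{\left(15,21 \right)} \right)} + \left(-484 - 340\right) X{\left(l \right)}} = \frac{1}{\left(486 + \left(1 + \frac{1}{14} \cdot 15\right)\right) + \left(-484 - 340\right) 16} = \frac{1}{\left(486 + \left(1 + \frac{15}{14}\right)\right) - 13184} = \frac{1}{\left(486 + \frac{29}{14}\right) - 13184} = \frac{1}{\frac{6833}{14} - 13184} = \frac{1}{- \frac{177743}{14}} = - \frac{14}{177743}$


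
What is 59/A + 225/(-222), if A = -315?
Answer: -27991/23310 ≈ -1.2008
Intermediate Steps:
59/A + 225/(-222) = 59/(-315) + 225/(-222) = 59*(-1/315) + 225*(-1/222) = -59/315 - 75/74 = -27991/23310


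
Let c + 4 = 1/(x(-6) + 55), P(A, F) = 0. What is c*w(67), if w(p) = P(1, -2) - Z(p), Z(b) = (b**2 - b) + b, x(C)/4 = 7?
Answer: 1485859/83 ≈ 17902.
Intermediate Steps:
x(C) = 28 (x(C) = 4*7 = 28)
Z(b) = b**2
w(p) = -p**2 (w(p) = 0 - p**2 = -p**2)
c = -331/83 (c = -4 + 1/(28 + 55) = -4 + 1/83 = -331/83 ≈ -3.9880)
c*w(67) = -(-331)*67**2/83 = -(-331)*4489/83 = -331/83*(-4489) = 1485859/83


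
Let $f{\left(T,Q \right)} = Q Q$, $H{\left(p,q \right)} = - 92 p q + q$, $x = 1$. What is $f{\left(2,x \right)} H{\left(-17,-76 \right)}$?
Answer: $-118940$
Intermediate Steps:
$H{\left(p,q \right)} = q - 92 p q$ ($H{\left(p,q \right)} = - 92 p q + q = q - 92 p q$)
$f{\left(T,Q \right)} = Q^{2}$
$f{\left(2,x \right)} H{\left(-17,-76 \right)} = 1^{2} \left(- 76 \left(1 - -1564\right)\right) = 1 \left(- 76 \left(1 + 1564\right)\right) = 1 \left(\left(-76\right) 1565\right) = 1 \left(-118940\right) = -118940$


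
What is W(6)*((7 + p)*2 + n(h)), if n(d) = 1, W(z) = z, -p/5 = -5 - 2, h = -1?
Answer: 510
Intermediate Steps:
p = 35 (p = -5*(-5 - 2) = -5*(-7) = 35)
W(6)*((7 + p)*2 + n(h)) = 6*((7 + 35)*2 + 1) = 6*(42*2 + 1) = 6*(84 + 1) = 6*85 = 510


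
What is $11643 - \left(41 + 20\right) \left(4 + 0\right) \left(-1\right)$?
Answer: $11887$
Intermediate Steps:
$11643 - \left(41 + 20\right) \left(4 + 0\right) \left(-1\right) = 11643 - 61 \cdot 4 \left(-1\right) = 11643 - 61 \left(-4\right) = 11643 - -244 = 11643 + 244 = 11887$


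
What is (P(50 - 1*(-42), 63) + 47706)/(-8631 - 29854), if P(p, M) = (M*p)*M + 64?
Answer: -412918/38485 ≈ -10.729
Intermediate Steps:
P(p, M) = 64 + p*M**2 (P(p, M) = p*M**2 + 64 = 64 + p*M**2)
(P(50 - 1*(-42), 63) + 47706)/(-8631 - 29854) = ((64 + (50 - 1*(-42))*63**2) + 47706)/(-8631 - 29854) = ((64 + (50 + 42)*3969) + 47706)/(-38485) = ((64 + 92*3969) + 47706)*(-1/38485) = ((64 + 365148) + 47706)*(-1/38485) = (365212 + 47706)*(-1/38485) = 412918*(-1/38485) = -412918/38485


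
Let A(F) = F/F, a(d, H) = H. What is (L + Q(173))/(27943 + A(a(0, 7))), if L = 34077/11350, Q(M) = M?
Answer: 1997627/317164400 ≈ 0.0062984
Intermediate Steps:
A(F) = 1
L = 34077/11350 (L = 34077*(1/11350) = 34077/11350 ≈ 3.0024)
(L + Q(173))/(27943 + A(a(0, 7))) = (34077/11350 + 173)/(27943 + 1) = (1997627/11350)/27944 = (1997627/11350)*(1/27944) = 1997627/317164400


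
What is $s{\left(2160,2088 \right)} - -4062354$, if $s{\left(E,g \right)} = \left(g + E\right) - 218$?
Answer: $4066384$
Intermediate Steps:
$s{\left(E,g \right)} = -218 + E + g$ ($s{\left(E,g \right)} = \left(E + g\right) - 218 = -218 + E + g$)
$s{\left(2160,2088 \right)} - -4062354 = \left(-218 + 2160 + 2088\right) - -4062354 = 4030 + 4062354 = 4066384$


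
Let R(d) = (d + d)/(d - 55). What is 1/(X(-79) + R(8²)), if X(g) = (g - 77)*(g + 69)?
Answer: 9/14168 ≈ 0.00063523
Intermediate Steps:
R(d) = 2*d/(-55 + d) (R(d) = (2*d)/(-55 + d) = 2*d/(-55 + d))
X(g) = (-77 + g)*(69 + g)
1/(X(-79) + R(8²)) = 1/((-5313 + (-79)² - 8*(-79)) + 2*8²/(-55 + 8²)) = 1/((-5313 + 6241 + 632) + 2*64/(-55 + 64)) = 1/(1560 + 2*64/9) = 1/(1560 + 2*64*(⅑)) = 1/(1560 + 128/9) = 1/(14168/9) = 9/14168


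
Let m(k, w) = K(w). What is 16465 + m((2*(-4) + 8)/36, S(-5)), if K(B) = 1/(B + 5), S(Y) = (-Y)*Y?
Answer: 329299/20 ≈ 16465.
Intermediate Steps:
S(Y) = -Y**2
K(B) = 1/(5 + B)
m(k, w) = 1/(5 + w)
16465 + m((2*(-4) + 8)/36, S(-5)) = 16465 + 1/(5 - 1*(-5)**2) = 16465 + 1/(5 - 1*25) = 16465 + 1/(5 - 25) = 16465 + 1/(-20) = 16465 - 1/20 = 329299/20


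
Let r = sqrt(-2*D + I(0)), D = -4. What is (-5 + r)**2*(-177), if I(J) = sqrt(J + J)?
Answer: -5841 + 3540*sqrt(2) ≈ -834.68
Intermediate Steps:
I(J) = sqrt(2)*sqrt(J) (I(J) = sqrt(2*J) = sqrt(2)*sqrt(J))
r = 2*sqrt(2) (r = sqrt(-2*(-4) + sqrt(2)*sqrt(0)) = sqrt(8 + sqrt(2)*0) = sqrt(8 + 0) = sqrt(8) = 2*sqrt(2) ≈ 2.8284)
(-5 + r)**2*(-177) = (-5 + 2*sqrt(2))**2*(-177) = -177*(-5 + 2*sqrt(2))**2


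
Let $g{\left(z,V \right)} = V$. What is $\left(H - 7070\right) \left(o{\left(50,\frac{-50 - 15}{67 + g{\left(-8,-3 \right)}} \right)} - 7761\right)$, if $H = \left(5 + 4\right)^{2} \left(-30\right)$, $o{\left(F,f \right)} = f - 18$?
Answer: $\frac{1182562375}{16} \approx 7.391 \cdot 10^{7}$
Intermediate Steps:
$o{\left(F,f \right)} = -18 + f$ ($o{\left(F,f \right)} = f - 18 = -18 + f$)
$H = -2430$ ($H = 9^{2} \left(-30\right) = 81 \left(-30\right) = -2430$)
$\left(H - 7070\right) \left(o{\left(50,\frac{-50 - 15}{67 + g{\left(-8,-3 \right)}} \right)} - 7761\right) = \left(-2430 - 7070\right) \left(\left(-18 + \frac{-50 - 15}{67 - 3}\right) - 7761\right) = - 9500 \left(\left(-18 - \frac{65}{64}\right) - 7761\right) = - 9500 \left(- \frac{1217}{64} - 7761\right) = \left(-9500\right) \left(- \frac{497921}{64}\right) = \frac{1182562375}{16}$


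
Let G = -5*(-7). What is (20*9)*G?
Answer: 6300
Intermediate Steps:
G = 35
(20*9)*G = (20*9)*35 = 180*35 = 6300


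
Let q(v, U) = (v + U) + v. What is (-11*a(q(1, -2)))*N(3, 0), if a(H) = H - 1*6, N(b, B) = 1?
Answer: 66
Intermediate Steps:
q(v, U) = U + 2*v (q(v, U) = (U + v) + v = U + 2*v)
a(H) = -6 + H (a(H) = H - 6 = -6 + H)
(-11*a(q(1, -2)))*N(3, 0) = -11*(-6 + (-2 + 2*1))*1 = -11*(-6 + (-2 + 2))*1 = -11*(-6 + 0)*1 = -11*(-6)*1 = 66*1 = 66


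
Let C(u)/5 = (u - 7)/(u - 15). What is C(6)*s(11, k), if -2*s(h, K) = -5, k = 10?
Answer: 25/18 ≈ 1.3889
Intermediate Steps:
s(h, K) = 5/2 (s(h, K) = -½*(-5) = 5/2)
C(u) = 5*(-7 + u)/(-15 + u) (C(u) = 5*((u - 7)/(u - 15)) = 5*((-7 + u)/(-15 + u)) = 5*(-7 + u)/(-15 + u))
C(6)*s(11, k) = (5*(-7 + 6)/(-15 + 6))*(5/2) = (5*(-1)/(-9))*(5/2) = (5*(-⅑)*(-1))*(5/2) = (5/9)*(5/2) = 25/18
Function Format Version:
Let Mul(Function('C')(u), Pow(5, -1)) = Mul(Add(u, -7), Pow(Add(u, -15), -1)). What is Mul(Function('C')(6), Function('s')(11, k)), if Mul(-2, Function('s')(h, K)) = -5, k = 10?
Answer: Rational(25, 18) ≈ 1.3889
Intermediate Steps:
Function('s')(h, K) = Rational(5, 2) (Function('s')(h, K) = Mul(Rational(-1, 2), -5) = Rational(5, 2))
Function('C')(u) = Mul(5, Pow(Add(-15, u), -1), Add(-7, u)) (Function('C')(u) = Mul(5, Mul(Add(u, -7), Pow(Add(u, -15), -1))) = Mul(5, Mul(Add(-7, u), Pow(Add(-15, u), -1))) = Mul(5, Mul(Pow(Add(-15, u), -1), Add(-7, u))) = Mul(5, Pow(Add(-15, u), -1), Add(-7, u)))
Mul(Function('C')(6), Function('s')(11, k)) = Mul(Mul(5, Pow(Add(-15, 6), -1), Add(-7, 6)), Rational(5, 2)) = Mul(Mul(5, Pow(-9, -1), -1), Rational(5, 2)) = Mul(Mul(5, Rational(-1, 9), -1), Rational(5, 2)) = Mul(Rational(5, 9), Rational(5, 2)) = Rational(25, 18)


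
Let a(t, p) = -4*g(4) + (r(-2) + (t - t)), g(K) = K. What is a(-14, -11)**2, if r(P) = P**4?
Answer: 0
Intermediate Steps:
a(t, p) = 0 (a(t, p) = -4*4 + ((-2)**4 + (t - t)) = -16 + (16 + 0) = -16 + 16 = 0)
a(-14, -11)**2 = 0**2 = 0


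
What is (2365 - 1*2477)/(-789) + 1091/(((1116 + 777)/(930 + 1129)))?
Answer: 590865719/497859 ≈ 1186.8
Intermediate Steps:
(2365 - 1*2477)/(-789) + 1091/(((1116 + 777)/(930 + 1129))) = (2365 - 2477)*(-1/789) + 1091/((1893/2059)) = -112*(-1/789) + 1091/((1893*(1/2059))) = 112/789 + 1091/(1893/2059) = 112/789 + 1091*(2059/1893) = 112/789 + 2246369/1893 = 590865719/497859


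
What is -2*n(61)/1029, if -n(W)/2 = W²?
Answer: 14884/1029 ≈ 14.465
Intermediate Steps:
n(W) = -2*W²
-2*n(61)/1029 = -2*(-2*61²)/1029 = -2*(-2*3721)/1029 = -(-14884)/1029 = -2*(-7442/1029) = 14884/1029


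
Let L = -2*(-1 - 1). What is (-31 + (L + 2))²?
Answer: 625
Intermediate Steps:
L = 4 (L = -2*(-2) = 4)
(-31 + (L + 2))² = (-31 + (4 + 2))² = (-31 + 6)² = (-25)² = 625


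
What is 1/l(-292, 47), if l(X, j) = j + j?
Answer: 1/94 ≈ 0.010638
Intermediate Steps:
l(X, j) = 2*j
1/l(-292, 47) = 1/(2*47) = 1/94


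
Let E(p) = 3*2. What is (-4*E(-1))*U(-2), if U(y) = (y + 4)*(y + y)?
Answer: 192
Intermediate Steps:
E(p) = 6
U(y) = 2*y*(4 + y) (U(y) = (4 + y)*(2*y) = 2*y*(4 + y))
(-4*E(-1))*U(-2) = (-4*6)*(2*(-2)*(4 - 2)) = -48*(-2)*2 = -24*(-8) = 192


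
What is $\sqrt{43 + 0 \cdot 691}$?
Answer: $\sqrt{43} \approx 6.5574$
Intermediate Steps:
$\sqrt{43 + 0 \cdot 691} = \sqrt{43 + 0} = \sqrt{43}$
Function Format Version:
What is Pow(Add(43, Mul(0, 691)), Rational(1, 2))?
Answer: Pow(43, Rational(1, 2)) ≈ 6.5574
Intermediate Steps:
Pow(Add(43, Mul(0, 691)), Rational(1, 2)) = Pow(Add(43, 0), Rational(1, 2)) = Pow(43, Rational(1, 2))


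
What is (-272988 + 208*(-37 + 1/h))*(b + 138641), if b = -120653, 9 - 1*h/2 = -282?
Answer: -489746924240/97 ≈ -5.0489e+9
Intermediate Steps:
h = 582 (h = 18 - 2*(-282) = 18 + 564 = 582)
(-272988 + 208*(-37 + 1/h))*(b + 138641) = (-272988 + 208*(-37 + 1/582))*(-120653 + 138641) = (-272988 + 208*(-37 + 1/582))*17988 = (-272988 + 208*(-21533/582))*17988 = (-272988 - 2239432/291)*17988 = -81678940/291*17988 = -489746924240/97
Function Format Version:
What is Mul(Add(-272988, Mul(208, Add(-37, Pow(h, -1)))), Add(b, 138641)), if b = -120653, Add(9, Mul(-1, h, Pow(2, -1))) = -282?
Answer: Rational(-489746924240, 97) ≈ -5.0489e+9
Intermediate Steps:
h = 582 (h = Add(18, Mul(-2, -282)) = Add(18, 564) = 582)
Mul(Add(-272988, Mul(208, Add(-37, Pow(h, -1)))), Add(b, 138641)) = Mul(Add(-272988, Mul(208, Add(-37, Pow(582, -1)))), Add(-120653, 138641)) = Mul(Add(-272988, Mul(208, Add(-37, Rational(1, 582)))), 17988) = Mul(Add(-272988, Mul(208, Rational(-21533, 582))), 17988) = Mul(Add(-272988, Rational(-2239432, 291)), 17988) = Mul(Rational(-81678940, 291), 17988) = Rational(-489746924240, 97)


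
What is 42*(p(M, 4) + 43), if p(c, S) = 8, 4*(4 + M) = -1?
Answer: 2142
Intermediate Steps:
M = -17/4 (M = -4 + (¼)*(-1) = -4 - ¼ = -17/4 ≈ -4.2500)
42*(p(M, 4) + 43) = 42*(8 + 43) = 42*51 = 2142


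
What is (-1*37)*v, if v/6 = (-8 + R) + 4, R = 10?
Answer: -1332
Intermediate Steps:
v = 36 (v = 6*((-8 + 10) + 4) = 6*(2 + 4) = 6*6 = 36)
(-1*37)*v = -1*37*36 = -37*36 = -1332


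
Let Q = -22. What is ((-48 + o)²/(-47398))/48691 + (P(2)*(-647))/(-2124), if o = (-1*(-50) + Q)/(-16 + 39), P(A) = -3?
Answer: -394947271997071/432182965066788 ≈ -0.91384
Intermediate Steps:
o = 28/23 (o = (-1*(-50) - 22)/(-16 + 39) = (50 - 22)/23 = 28*(1/23) = 28/23 ≈ 1.2174)
((-48 + o)²/(-47398))/48691 + (P(2)*(-647))/(-2124) = ((-48 + 28/23)²/(-47398))/48691 - 3*(-647)/(-2124) = ((-1076/23)²*(-1/47398))*(1/48691) + 1941*(-1/2124) = ((1157776/529)*(-1/47398))*(1/48691) - 647/708 = -578888/12536771*1/48691 - 647/708 = -578888/610427916761 - 647/708 = -394947271997071/432182965066788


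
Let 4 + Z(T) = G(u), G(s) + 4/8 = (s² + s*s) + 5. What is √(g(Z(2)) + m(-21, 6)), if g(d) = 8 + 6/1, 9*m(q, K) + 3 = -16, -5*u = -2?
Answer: √107/3 ≈ 3.4480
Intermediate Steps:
u = ⅖ (u = -⅕*(-2) = ⅖ ≈ 0.40000)
G(s) = 9/2 + 2*s² (G(s) = -½ + ((s² + s*s) + 5) = -½ + ((s² + s²) + 5) = -½ + (2*s² + 5) = -½ + (5 + 2*s²) = 9/2 + 2*s²)
m(q, K) = -19/9 (m(q, K) = -⅓ + (⅑)*(-16) = -⅓ - 16/9 = -19/9)
Z(T) = 41/50 (Z(T) = -4 + (9/2 + 2*(⅖)²) = -4 + (9/2 + 2*(4/25)) = -4 + (9/2 + 8/25) = -4 + 241/50 = 41/50)
g(d) = 14 (g(d) = 8 + 6*1 = 8 + 6 = 14)
√(g(Z(2)) + m(-21, 6)) = √(14 - 19/9) = √(107/9) = √107/3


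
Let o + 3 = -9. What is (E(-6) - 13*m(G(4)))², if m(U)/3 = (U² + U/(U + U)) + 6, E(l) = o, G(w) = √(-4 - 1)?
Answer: 19881/4 ≈ 4970.3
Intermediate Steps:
o = -12 (o = -3 - 9 = -12)
G(w) = I*√5 (G(w) = √(-5) = I*√5)
E(l) = -12
m(U) = 39/2 + 3*U² (m(U) = 3*((U² + U/(U + U)) + 6) = 3*((U² + U/((2*U))) + 6) = 3*((U² + (1/(2*U))*U) + 6) = 3*((U² + ½) + 6) = 3*((½ + U²) + 6) = 3*(13/2 + U²) = 39/2 + 3*U²)
(E(-6) - 13*m(G(4)))² = (-12 - 13*(39/2 + 3*(I*√5)²))² = (-12 - 13*(39/2 + 3*(-5)))² = (-12 - 13*(39/2 - 15))² = (-12 - 13*9/2)² = (-12 - 117/2)² = (-141/2)² = 19881/4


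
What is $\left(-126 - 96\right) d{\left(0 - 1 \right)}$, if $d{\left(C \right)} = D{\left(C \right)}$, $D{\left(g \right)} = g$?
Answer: $222$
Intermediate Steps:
$d{\left(C \right)} = C$
$\left(-126 - 96\right) d{\left(0 - 1 \right)} = \left(-126 - 96\right) \left(0 - 1\right) = \left(-222\right) \left(-1\right) = 222$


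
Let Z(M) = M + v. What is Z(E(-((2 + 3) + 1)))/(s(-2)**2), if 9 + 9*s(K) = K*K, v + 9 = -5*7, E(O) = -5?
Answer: -3969/25 ≈ -158.76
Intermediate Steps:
v = -44 (v = -9 - 5*7 = -9 - 35 = -44)
s(K) = -1 + K**2/9 (s(K) = -1 + (K*K)/9 = -1 + K**2/9)
Z(M) = -44 + M (Z(M) = M - 44 = -44 + M)
Z(E(-((2 + 3) + 1)))/(s(-2)**2) = (-44 - 5)/((-1 + (1/9)*(-2)**2)**2) = -49/(-1 + (1/9)*4)**2 = -49/(-1 + 4/9)**2 = -49/((-5/9)**2) = -49/25/81 = -49*81/25 = -3969/25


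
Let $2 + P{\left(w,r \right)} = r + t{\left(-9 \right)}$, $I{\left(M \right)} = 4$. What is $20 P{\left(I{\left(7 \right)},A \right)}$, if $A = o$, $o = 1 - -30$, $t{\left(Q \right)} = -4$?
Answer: $500$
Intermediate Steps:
$o = 31$ ($o = 1 + 30 = 31$)
$A = 31$
$P{\left(w,r \right)} = -6 + r$ ($P{\left(w,r \right)} = -2 + \left(r - 4\right) = -2 + \left(-4 + r\right) = -6 + r$)
$20 P{\left(I{\left(7 \right)},A \right)} = 20 \left(-6 + 31\right) = 20 \cdot 25 = 500$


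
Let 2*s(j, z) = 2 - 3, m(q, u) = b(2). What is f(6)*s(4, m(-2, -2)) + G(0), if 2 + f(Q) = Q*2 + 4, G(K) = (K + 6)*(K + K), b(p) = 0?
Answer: -7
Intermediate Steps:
m(q, u) = 0
s(j, z) = -½ (s(j, z) = (2 - 3)/2 = (½)*(-1) = -½)
G(K) = 2*K*(6 + K) (G(K) = (6 + K)*(2*K) = 2*K*(6 + K))
f(Q) = 2 + 2*Q (f(Q) = -2 + (Q*2 + 4) = -2 + (2*Q + 4) = -2 + (4 + 2*Q) = 2 + 2*Q)
f(6)*s(4, m(-2, -2)) + G(0) = (2 + 2*6)*(-½) + 2*0*(6 + 0) = (2 + 12)*(-½) + 2*0*6 = 14*(-½) + 0 = -7 + 0 = -7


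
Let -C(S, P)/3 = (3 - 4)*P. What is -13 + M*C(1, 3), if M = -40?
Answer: -373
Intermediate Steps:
C(S, P) = 3*P (C(S, P) = -3*(3 - 4)*P = -(-3)*P = 3*P)
-13 + M*C(1, 3) = -13 - 120*3 = -13 - 40*9 = -13 - 360 = -373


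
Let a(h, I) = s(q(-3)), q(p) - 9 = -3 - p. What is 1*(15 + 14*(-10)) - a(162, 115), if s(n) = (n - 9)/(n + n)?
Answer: -125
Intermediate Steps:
q(p) = 6 - p (q(p) = 9 + (-3 - p) = 6 - p)
s(n) = (-9 + n)/(2*n) (s(n) = (-9 + n)/((2*n)) = (-9 + n)*(1/(2*n)) = (-9 + n)/(2*n))
a(h, I) = 0 (a(h, I) = (-9 + (6 - 1*(-3)))/(2*(6 - 1*(-3))) = (-9 + (6 + 3))/(2*(6 + 3)) = (½)*(-9 + 9)/9 = (½)*(⅑)*0 = 0)
1*(15 + 14*(-10)) - a(162, 115) = 1*(15 + 14*(-10)) - 1*0 = 1*(15 - 140) + 0 = 1*(-125) + 0 = -125 + 0 = -125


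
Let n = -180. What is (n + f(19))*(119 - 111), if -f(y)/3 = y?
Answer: -1896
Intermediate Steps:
f(y) = -3*y
(n + f(19))*(119 - 111) = (-180 - 3*19)*(119 - 111) = (-180 - 57)*8 = -237*8 = -1896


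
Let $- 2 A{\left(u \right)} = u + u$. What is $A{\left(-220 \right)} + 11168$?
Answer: $11388$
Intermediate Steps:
$A{\left(u \right)} = - u$ ($A{\left(u \right)} = - \frac{u + u}{2} = - \frac{2 u}{2} = - u$)
$A{\left(-220 \right)} + 11168 = \left(-1\right) \left(-220\right) + 11168 = 220 + 11168 = 11388$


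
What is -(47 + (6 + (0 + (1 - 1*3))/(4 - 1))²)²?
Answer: -461041/81 ≈ -5691.9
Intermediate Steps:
-(47 + (6 + (0 + (1 - 1*3))/(4 - 1))²)² = -(47 + (6 + (0 + (1 - 3))/3)²)² = -(47 + (6 + (0 - 2)*(⅓))²)² = -(47 + (6 - 2*⅓)²)² = -(47 + (6 - ⅔)²)² = -(47 + (16/3)²)² = -(47 + 256/9)² = -(679/9)² = -1*461041/81 = -461041/81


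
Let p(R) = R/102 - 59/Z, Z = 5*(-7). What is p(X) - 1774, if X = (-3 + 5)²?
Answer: -3163511/1785 ≈ -1772.3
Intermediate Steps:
Z = -35
X = 4 (X = 2² = 4)
p(R) = 59/35 + R/102 (p(R) = R/102 - 59/(-35) = R*(1/102) - 59*(-1/35) = R/102 + 59/35 = 59/35 + R/102)
p(X) - 1774 = (59/35 + (1/102)*4) - 1774 = (59/35 + 2/51) - 1*1774 = 3079/1785 - 1774 = -3163511/1785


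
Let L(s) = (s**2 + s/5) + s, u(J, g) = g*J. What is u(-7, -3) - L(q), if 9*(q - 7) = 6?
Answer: -2114/45 ≈ -46.978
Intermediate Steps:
u(J, g) = J*g
q = 23/3 (q = 7 + (1/9)*6 = 7 + 2/3 = 23/3 ≈ 7.6667)
L(s) = s**2 + 6*s/5 (L(s) = (s**2 + s/5) + s = s**2 + 6*s/5)
u(-7, -3) - L(q) = -7*(-3) - 23*(6 + 5*(23/3))/(5*3) = 21 - 23*(6 + 115/3)/(5*3) = 21 - 23*133/(5*3*3) = 21 - 1*3059/45 = 21 - 3059/45 = -2114/45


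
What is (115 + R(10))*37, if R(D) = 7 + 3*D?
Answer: 5624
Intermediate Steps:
(115 + R(10))*37 = (115 + (7 + 3*10))*37 = (115 + (7 + 30))*37 = (115 + 37)*37 = 152*37 = 5624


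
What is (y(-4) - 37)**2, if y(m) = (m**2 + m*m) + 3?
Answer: 4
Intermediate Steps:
y(m) = 3 + 2*m**2 (y(m) = (m**2 + m**2) + 3 = 2*m**2 + 3 = 3 + 2*m**2)
(y(-4) - 37)**2 = ((3 + 2*(-4)**2) - 37)**2 = ((3 + 2*16) - 37)**2 = ((3 + 32) - 37)**2 = (35 - 37)**2 = (-2)**2 = 4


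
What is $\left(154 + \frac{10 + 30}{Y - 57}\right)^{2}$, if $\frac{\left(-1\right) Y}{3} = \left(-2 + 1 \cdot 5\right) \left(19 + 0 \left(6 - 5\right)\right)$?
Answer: $\frac{76877824}{3249} \approx 23662.0$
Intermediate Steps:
$Y = -171$ ($Y = - 3 \left(-2 + 1 \cdot 5\right) \left(19 + 0 \left(6 - 5\right)\right) = - 3 \left(-2 + 5\right) \left(19 + 0 \cdot 1\right) = - 3 \cdot 3 \left(19 + 0\right) = - 3 \cdot 3 \cdot 19 = \left(-3\right) 57 = -171$)
$\left(154 + \frac{10 + 30}{Y - 57}\right)^{2} = \left(154 + \frac{10 + 30}{-171 - 57}\right)^{2} = \left(154 + \frac{40}{-228}\right)^{2} = \left(154 + 40 \left(- \frac{1}{228}\right)\right)^{2} = \left(154 - \frac{10}{57}\right)^{2} = \left(\frac{8768}{57}\right)^{2} = \frac{76877824}{3249}$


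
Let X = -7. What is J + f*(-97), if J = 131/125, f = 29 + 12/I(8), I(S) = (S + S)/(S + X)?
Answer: -1442351/500 ≈ -2884.7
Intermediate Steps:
I(S) = 2*S/(-7 + S) (I(S) = (S + S)/(S - 7) = (2*S)/(-7 + S) = 2*S/(-7 + S))
f = 119/4 (f = 29 + 12/((2*8/(-7 + 8))) = 29 + 12/((2*8/1)) = 29 + 12/((2*8*1)) = 29 + 12/16 = 29 + 12*(1/16) = 29 + ¾ = 119/4 ≈ 29.750)
J = 131/125 (J = 131*(1/125) = 131/125 ≈ 1.0480)
J + f*(-97) = 131/125 + (119/4)*(-97) = 131/125 - 11543/4 = -1442351/500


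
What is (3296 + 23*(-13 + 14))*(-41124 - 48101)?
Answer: -296137775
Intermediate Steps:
(3296 + 23*(-13 + 14))*(-41124 - 48101) = (3296 + 23*1)*(-89225) = (3296 + 23)*(-89225) = 3319*(-89225) = -296137775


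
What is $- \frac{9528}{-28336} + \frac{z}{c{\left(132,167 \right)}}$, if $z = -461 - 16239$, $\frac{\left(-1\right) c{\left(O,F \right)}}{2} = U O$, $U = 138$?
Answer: $\frac{50663}{63756} \approx 0.79464$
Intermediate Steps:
$c{\left(O,F \right)} = - 276 O$ ($c{\left(O,F \right)} = - 2 \cdot 138 O = - 276 O$)
$z = -16700$ ($z = -461 - 16239 = -16700$)
$- \frac{9528}{-28336} + \frac{z}{c{\left(132,167 \right)}} = - \frac{9528}{-28336} - \frac{16700}{\left(-276\right) 132} = \left(-9528\right) \left(- \frac{1}{28336}\right) - \frac{16700}{-36432} = \frac{1191}{3542} - - \frac{4175}{9108} = \frac{1191}{3542} + \frac{4175}{9108} = \frac{50663}{63756}$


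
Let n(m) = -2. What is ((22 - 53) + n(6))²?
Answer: 1089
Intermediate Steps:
((22 - 53) + n(6))² = ((22 - 53) - 2)² = (-31 - 2)² = (-33)² = 1089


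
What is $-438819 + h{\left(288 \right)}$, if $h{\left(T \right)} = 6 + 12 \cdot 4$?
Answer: $-438765$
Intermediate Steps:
$h{\left(T \right)} = 54$ ($h{\left(T \right)} = 6 + 48 = 54$)
$-438819 + h{\left(288 \right)} = -438819 + 54 = -438765$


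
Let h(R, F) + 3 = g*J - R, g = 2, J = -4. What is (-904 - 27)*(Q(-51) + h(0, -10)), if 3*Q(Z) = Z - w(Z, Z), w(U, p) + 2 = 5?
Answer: 26999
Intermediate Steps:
w(U, p) = 3 (w(U, p) = -2 + 5 = 3)
h(R, F) = -11 - R (h(R, F) = -3 + (2*(-4) - R) = -3 + (-8 - R) = -11 - R)
Q(Z) = -1 + Z/3 (Q(Z) = (Z - 1*3)/3 = (Z - 3)/3 = (-3 + Z)/3 = -1 + Z/3)
(-904 - 27)*(Q(-51) + h(0, -10)) = (-904 - 27)*((-1 + (⅓)*(-51)) + (-11 - 1*0)) = -931*((-1 - 17) + (-11 + 0)) = -931*(-18 - 11) = -931*(-29) = 26999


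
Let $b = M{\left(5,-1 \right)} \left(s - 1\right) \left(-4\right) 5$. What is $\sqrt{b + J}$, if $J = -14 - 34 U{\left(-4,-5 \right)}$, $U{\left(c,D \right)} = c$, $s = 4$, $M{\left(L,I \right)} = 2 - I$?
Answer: $i \sqrt{58} \approx 7.6158 i$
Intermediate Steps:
$b = -180$ ($b = \left(2 - -1\right) \left(4 - 1\right) \left(-4\right) 5 = \left(2 + 1\right) 3 \left(-4\right) 5 = 3 \cdot 3 \left(-4\right) 5 = 9 \left(-4\right) 5 = \left(-36\right) 5 = -180$)
$J = 122$ ($J = -14 - -136 = -14 + 136 = 122$)
$\sqrt{b + J} = \sqrt{-180 + 122} = \sqrt{-58} = i \sqrt{58}$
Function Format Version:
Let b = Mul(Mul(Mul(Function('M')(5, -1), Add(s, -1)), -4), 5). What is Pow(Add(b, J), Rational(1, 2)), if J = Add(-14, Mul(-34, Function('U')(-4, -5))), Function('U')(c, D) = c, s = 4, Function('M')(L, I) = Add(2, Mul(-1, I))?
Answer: Mul(I, Pow(58, Rational(1, 2))) ≈ Mul(7.6158, I)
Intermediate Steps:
b = -180 (b = Mul(Mul(Mul(Add(2, Mul(-1, -1)), Add(4, -1)), -4), 5) = Mul(Mul(Mul(Add(2, 1), 3), -4), 5) = Mul(Mul(Mul(3, 3), -4), 5) = Mul(Mul(9, -4), 5) = Mul(-36, 5) = -180)
J = 122 (J = Add(-14, Mul(-34, -4)) = Add(-14, 136) = 122)
Pow(Add(b, J), Rational(1, 2)) = Pow(Add(-180, 122), Rational(1, 2)) = Pow(-58, Rational(1, 2)) = Mul(I, Pow(58, Rational(1, 2)))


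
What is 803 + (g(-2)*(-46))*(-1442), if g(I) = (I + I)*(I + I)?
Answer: 1062115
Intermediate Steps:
g(I) = 4*I² (g(I) = (2*I)*(2*I) = 4*I²)
803 + (g(-2)*(-46))*(-1442) = 803 + ((4*(-2)²)*(-46))*(-1442) = 803 + ((4*4)*(-46))*(-1442) = 803 + (16*(-46))*(-1442) = 803 - 736*(-1442) = 803 + 1061312 = 1062115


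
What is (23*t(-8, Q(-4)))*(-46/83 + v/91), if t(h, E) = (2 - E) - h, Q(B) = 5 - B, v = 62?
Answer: 22080/7553 ≈ 2.9233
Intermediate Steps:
t(h, E) = 2 - E - h
(23*t(-8, Q(-4)))*(-46/83 + v/91) = (23*(2 - (5 - 1*(-4)) - 1*(-8)))*(-46/83 + 62/91) = (23*(2 - (5 + 4) + 8))*(-46*1/83 + 62*(1/91)) = (23*(2 - 1*9 + 8))*(-46/83 + 62/91) = (23*(2 - 9 + 8))*(960/7553) = (23*1)*(960/7553) = 23*(960/7553) = 22080/7553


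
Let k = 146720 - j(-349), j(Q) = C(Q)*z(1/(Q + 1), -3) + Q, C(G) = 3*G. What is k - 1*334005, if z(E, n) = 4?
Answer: -182748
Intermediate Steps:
j(Q) = 13*Q (j(Q) = (3*Q)*4 + Q = 12*Q + Q = 13*Q)
k = 151257 (k = 146720 - 13*(-349) = 146720 - 1*(-4537) = 146720 + 4537 = 151257)
k - 1*334005 = 151257 - 1*334005 = 151257 - 334005 = -182748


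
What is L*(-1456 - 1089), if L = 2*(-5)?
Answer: 25450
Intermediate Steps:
L = -10
L*(-1456 - 1089) = -10*(-1456 - 1089) = -10*(-2545) = 25450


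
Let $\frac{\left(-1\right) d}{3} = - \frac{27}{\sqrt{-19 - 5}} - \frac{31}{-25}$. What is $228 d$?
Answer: $- \frac{21204}{25} - 1539 i \sqrt{6} \approx -848.16 - 3769.8 i$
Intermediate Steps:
$d = - \frac{93}{25} - \frac{27 i \sqrt{6}}{4}$ ($d = - 3 \left(- \frac{27}{\sqrt{-19 - 5}} - \frac{31}{-25}\right) = - 3 \left(- \frac{27}{\sqrt{-24}} - - \frac{31}{25}\right) = - 3 \left(- \frac{27}{2 i \sqrt{6}} + \frac{31}{25}\right) = - 3 \left(- 27 \left(- \frac{i \sqrt{6}}{12}\right) + \frac{31}{25}\right) = - 3 \left(\frac{9 i \sqrt{6}}{4} + \frac{31}{25}\right) = - 3 \left(\frac{31}{25} + \frac{9 i \sqrt{6}}{4}\right) = - \frac{93}{25} - \frac{27 i \sqrt{6}}{4} \approx -3.72 - 16.534 i$)
$228 d = 228 \left(- \frac{93}{25} - \frac{27 i \sqrt{6}}{4}\right) = - \frac{21204}{25} - 1539 i \sqrt{6}$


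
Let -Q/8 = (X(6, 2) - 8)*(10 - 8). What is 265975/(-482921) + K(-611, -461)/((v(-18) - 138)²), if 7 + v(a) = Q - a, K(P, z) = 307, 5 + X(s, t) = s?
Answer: 88412372/108657225 ≈ 0.81368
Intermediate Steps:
X(s, t) = -5 + s
Q = 112 (Q = -8*((-5 + 6) - 8)*(10 - 8) = -8*(1 - 8)*2 = -(-56)*2 = -8*(-14) = 112)
v(a) = 105 - a (v(a) = -7 + (112 - a) = 105 - a)
265975/(-482921) + K(-611, -461)/((v(-18) - 138)²) = 265975/(-482921) + 307/(((105 - 1*(-18)) - 138)²) = 265975*(-1/482921) + 307/(((105 + 18) - 138)²) = -265975/482921 + 307/((123 - 138)²) = -265975/482921 + 307/((-15)²) = -265975/482921 + 307/225 = 88412372/108657225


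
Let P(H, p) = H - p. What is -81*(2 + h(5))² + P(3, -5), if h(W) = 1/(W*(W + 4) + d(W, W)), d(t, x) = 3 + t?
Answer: -904897/2809 ≈ -322.14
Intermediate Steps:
h(W) = 1/(3 + W + W*(4 + W)) (h(W) = 1/(W*(W + 4) + (3 + W)) = 1/(W*(4 + W) + (3 + W)) = 1/(3 + W + W*(4 + W)))
-81*(2 + h(5))² + P(3, -5) = -81*(2 + 1/(3 + 5² + 5*5))² + (3 - 1*(-5)) = -81*(2 + 1/(3 + 25 + 25))² + (3 + 5) = -81*(2 + 1/53)² + 8 = -81*(107/53)² + 8 = -81*11449/2809 + 8 = -927369/2809 + 8 = -904897/2809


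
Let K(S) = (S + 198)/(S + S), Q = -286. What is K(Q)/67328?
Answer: 1/437632 ≈ 2.2850e-6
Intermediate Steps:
K(S) = (198 + S)/(2*S) (K(S) = (198 + S)/((2*S)) = (198 + S)*(1/(2*S)) = (198 + S)/(2*S))
K(Q)/67328 = ((½)*(198 - 286)/(-286))/67328 = ((½)*(-1/286)*(-88))*(1/67328) = (2/13)*(1/67328) = 1/437632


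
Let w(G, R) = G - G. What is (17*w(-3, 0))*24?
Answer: 0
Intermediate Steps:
w(G, R) = 0
(17*w(-3, 0))*24 = (17*0)*24 = 0*24 = 0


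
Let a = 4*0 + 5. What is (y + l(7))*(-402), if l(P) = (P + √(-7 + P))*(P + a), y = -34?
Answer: -20100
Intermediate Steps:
a = 5 (a = 0 + 5 = 5)
l(P) = (5 + P)*(P + √(-7 + P)) (l(P) = (P + √(-7 + P))*(P + 5) = (P + √(-7 + P))*(5 + P) = (5 + P)*(P + √(-7 + P)))
(y + l(7))*(-402) = (-34 + (7² + 5*7 + 5*√(-7 + 7) + 7*√(-7 + 7)))*(-402) = (-34 + (49 + 35 + 5*√0 + 7*√0))*(-402) = (-34 + (49 + 35 + 5*0 + 7*0))*(-402) = (-34 + (49 + 35 + 0 + 0))*(-402) = (-34 + 84)*(-402) = 50*(-402) = -20100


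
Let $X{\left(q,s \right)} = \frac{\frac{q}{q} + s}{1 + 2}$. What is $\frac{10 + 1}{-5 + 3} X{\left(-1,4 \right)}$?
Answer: $- \frac{55}{6} \approx -9.1667$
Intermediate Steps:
$X{\left(q,s \right)} = \frac{1}{3} + \frac{s}{3}$ ($X{\left(q,s \right)} = \frac{1 + s}{3} = \left(1 + s\right) \frac{1}{3} = \frac{1}{3} + \frac{s}{3}$)
$\frac{10 + 1}{-5 + 3} X{\left(-1,4 \right)} = \frac{10 + 1}{-5 + 3} \left(\frac{1}{3} + \frac{1}{3} \cdot 4\right) = \frac{11}{-2} \left(\frac{1}{3} + \frac{4}{3}\right) = 11 \left(- \frac{1}{2}\right) \frac{5}{3} = \left(- \frac{11}{2}\right) \frac{5}{3} = - \frac{55}{6}$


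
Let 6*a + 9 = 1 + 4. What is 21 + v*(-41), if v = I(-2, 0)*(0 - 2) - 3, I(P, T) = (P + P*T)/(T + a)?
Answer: 390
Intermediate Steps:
a = -⅔ (a = -3/2 + (1 + 4)/6 = -3/2 + (⅙)*5 = -3/2 + ⅚ = -⅔ ≈ -0.66667)
I(P, T) = (P + P*T)/(-⅔ + T) (I(P, T) = (P + P*T)/(T - ⅔) = (P + P*T)/(-⅔ + T))
v = -9 (v = (3*(-2)*(1 + 0)/(-2 + 3*0))*(0 - 2) - 3 = (3*(-2)*1/(-2 + 0))*(-2) - 3 = (3*(-2)*1/(-2))*(-2) - 3 = (3*(-2)*(-½)*1)*(-2) - 3 = 3*(-2) - 3 = -6 - 3 = -9)
21 + v*(-41) = 21 - 9*(-41) = 21 + 369 = 390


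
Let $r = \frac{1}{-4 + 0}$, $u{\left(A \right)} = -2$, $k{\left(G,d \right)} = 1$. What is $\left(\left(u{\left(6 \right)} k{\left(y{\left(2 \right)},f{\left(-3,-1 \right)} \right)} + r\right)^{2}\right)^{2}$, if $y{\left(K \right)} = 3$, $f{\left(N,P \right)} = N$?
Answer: $\frac{6561}{256} \approx 25.629$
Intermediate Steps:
$r = - \frac{1}{4}$ ($r = \frac{1}{-4} = - \frac{1}{4} \approx -0.25$)
$\left(\left(u{\left(6 \right)} k{\left(y{\left(2 \right)},f{\left(-3,-1 \right)} \right)} + r\right)^{2}\right)^{2} = \left(\left(\left(-2\right) 1 - \frac{1}{4}\right)^{2}\right)^{2} = \left(\left(-2 - \frac{1}{4}\right)^{2}\right)^{2} = \left(\left(- \frac{9}{4}\right)^{2}\right)^{2} = \left(\frac{81}{16}\right)^{2} = \frac{6561}{256}$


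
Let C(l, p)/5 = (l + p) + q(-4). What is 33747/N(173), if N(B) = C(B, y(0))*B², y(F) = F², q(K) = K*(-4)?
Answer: 1607/1346805 ≈ 0.0011932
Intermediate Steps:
q(K) = -4*K
C(l, p) = 80 + 5*l + 5*p (C(l, p) = 5*((l + p) - 4*(-4)) = 5*((l + p) + 16) = 5*(16 + l + p) = 80 + 5*l + 5*p)
N(B) = B²*(80 + 5*B) (N(B) = (80 + 5*B + 5*0²)*B² = (80 + 5*B + 5*0)*B² = (80 + 5*B + 0)*B² = (80 + 5*B)*B² = B²*(80 + 5*B))
33747/N(173) = 33747/((5*173²*(16 + 173))) = 33747/((5*29929*189)) = 33747/28282905 = 33747*(1/28282905) = 1607/1346805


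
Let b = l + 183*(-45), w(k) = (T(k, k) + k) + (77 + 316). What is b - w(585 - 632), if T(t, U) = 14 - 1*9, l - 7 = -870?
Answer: -9449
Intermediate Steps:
l = -863 (l = 7 - 870 = -863)
T(t, U) = 5 (T(t, U) = 14 - 9 = 5)
w(k) = 398 + k (w(k) = (5 + k) + (77 + 316) = (5 + k) + 393 = 398 + k)
b = -9098 (b = -863 + 183*(-45) = -863 - 8235 = -9098)
b - w(585 - 632) = -9098 - (398 + (585 - 632)) = -9098 - (398 - 47) = -9098 - 1*351 = -9098 - 351 = -9449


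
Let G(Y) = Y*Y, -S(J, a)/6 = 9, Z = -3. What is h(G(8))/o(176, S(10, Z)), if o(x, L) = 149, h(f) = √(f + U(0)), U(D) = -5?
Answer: √59/149 ≈ 0.051551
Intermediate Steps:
S(J, a) = -54 (S(J, a) = -6*9 = -54)
G(Y) = Y²
h(f) = √(-5 + f) (h(f) = √(f - 5) = √(-5 + f))
h(G(8))/o(176, S(10, Z)) = √(-5 + 8²)/149 = √(-5 + 64)*(1/149) = √59*(1/149) = √59/149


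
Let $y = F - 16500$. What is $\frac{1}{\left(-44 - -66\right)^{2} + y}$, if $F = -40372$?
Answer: $- \frac{1}{56388} \approx -1.7734 \cdot 10^{-5}$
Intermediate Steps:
$y = -56872$ ($y = -40372 - 16500 = -56872$)
$\frac{1}{\left(-44 - -66\right)^{2} + y} = \frac{1}{\left(-44 - -66\right)^{2} - 56872} = \frac{1}{\left(-44 + 66\right)^{2} - 56872} = \frac{1}{22^{2} - 56872} = \frac{1}{484 - 56872} = \frac{1}{-56388} = - \frac{1}{56388}$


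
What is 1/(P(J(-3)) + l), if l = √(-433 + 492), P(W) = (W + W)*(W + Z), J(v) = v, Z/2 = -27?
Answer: 342/116905 - √59/116905 ≈ 0.0028597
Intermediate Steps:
Z = -54 (Z = 2*(-27) = -54)
P(W) = 2*W*(-54 + W) (P(W) = (W + W)*(W - 54) = (2*W)*(-54 + W) = 2*W*(-54 + W))
l = √59 ≈ 7.6811
1/(P(J(-3)) + l) = 1/(2*(-3)*(-54 - 3) + √59) = 1/(2*(-3)*(-57) + √59) = 1/(342 + √59)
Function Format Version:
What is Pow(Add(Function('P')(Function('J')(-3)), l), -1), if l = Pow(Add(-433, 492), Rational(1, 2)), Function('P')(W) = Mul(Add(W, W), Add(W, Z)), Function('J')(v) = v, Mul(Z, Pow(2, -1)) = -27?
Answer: Add(Rational(342, 116905), Mul(Rational(-1, 116905), Pow(59, Rational(1, 2)))) ≈ 0.0028597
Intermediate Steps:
Z = -54 (Z = Mul(2, -27) = -54)
Function('P')(W) = Mul(2, W, Add(-54, W)) (Function('P')(W) = Mul(Add(W, W), Add(W, -54)) = Mul(Mul(2, W), Add(-54, W)) = Mul(2, W, Add(-54, W)))
l = Pow(59, Rational(1, 2)) ≈ 7.6811
Pow(Add(Function('P')(Function('J')(-3)), l), -1) = Pow(Add(Mul(2, -3, Add(-54, -3)), Pow(59, Rational(1, 2))), -1) = Pow(Add(Mul(2, -3, -57), Pow(59, Rational(1, 2))), -1) = Pow(Add(342, Pow(59, Rational(1, 2))), -1)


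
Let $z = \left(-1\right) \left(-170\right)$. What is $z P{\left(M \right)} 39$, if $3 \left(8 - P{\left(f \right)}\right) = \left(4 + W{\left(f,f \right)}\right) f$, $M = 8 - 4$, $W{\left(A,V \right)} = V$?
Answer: $-17680$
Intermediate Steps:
$M = 4$ ($M = 8 - 4 = 4$)
$z = 170$
$P{\left(f \right)} = 8 - \frac{f \left(4 + f\right)}{3}$ ($P{\left(f \right)} = 8 - \frac{\left(4 + f\right) f}{3} = 8 - \frac{f \left(4 + f\right)}{3}$)
$z P{\left(M \right)} 39 = 170 \left(8 - \frac{16}{3} - \frac{4^{2}}{3}\right) 39 = 170 \left(8 - \frac{16}{3} - \frac{16}{3}\right) 39 = 170 \left(- \frac{8}{3}\right) 39 = \left(- \frac{1360}{3}\right) 39 = -17680$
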